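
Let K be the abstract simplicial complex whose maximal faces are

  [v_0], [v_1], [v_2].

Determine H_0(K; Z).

Fix the vertex order v_0 < v_1 < v_2 and write every simplex with vertices in increasing order. Then dim K = 0 and the simplices of K are:

  0-simplices (3): [v_0], [v_1], [v_2]

Hence C_0 ≅ Z^3.

From H_k ≅ ker(∂_k) / im(∂_{k+1}) we obtain:

  H_0: rank C_0 − rank ∂_1 = 3 − 0 = 3, and there is no ∂_1, so H_0 ≅ Z^3.

(K is a triangulation of a set of 3 points.)

H_0 = Z^3.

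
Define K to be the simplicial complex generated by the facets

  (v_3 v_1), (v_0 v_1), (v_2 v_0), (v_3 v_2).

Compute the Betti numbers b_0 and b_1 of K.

b_0 = 1, b_1 = 1.

We work with the vertex ordering v_0 < v_1 < v_2 < v_3. The simplices of K, each written with vertices in increasing order, are:

  0-simplices (4): [v_0], [v_1], [v_2], [v_3]
  1-simplices (4): [v_0,v_1], [v_0,v_2], [v_1,v_3], [v_2,v_3]

so the chain groups are C_0 ≅ Z^4, C_1 ≅ Z^4.

∂_1: C_1 → C_0 is given by ∂[p,q] = [q] − [p]. For instance
  ∂[v_1,v_3] = [v_3] − [v_1].
This gives a 4×4 integer matrix of rank 3; reducing to Smith normal form yields diagonal entries (1,1,1).

Now H_k = ker ∂_k / im ∂_{k+1}, so:

  H_0: rank C_0 − rank ∂_1 = 4 − 3 = 1, and the invariant factors of ∂_1 are all 1, so H_0 ≅ Z.
  H_1: rank ker ∂_1 − rank ∂_2 = (4 − 3) − 0 = 1, and there is no ∂_2, so H_1 ≅ Z.

Hence the Betti numbers are b_0 = 1, b_1 = 1.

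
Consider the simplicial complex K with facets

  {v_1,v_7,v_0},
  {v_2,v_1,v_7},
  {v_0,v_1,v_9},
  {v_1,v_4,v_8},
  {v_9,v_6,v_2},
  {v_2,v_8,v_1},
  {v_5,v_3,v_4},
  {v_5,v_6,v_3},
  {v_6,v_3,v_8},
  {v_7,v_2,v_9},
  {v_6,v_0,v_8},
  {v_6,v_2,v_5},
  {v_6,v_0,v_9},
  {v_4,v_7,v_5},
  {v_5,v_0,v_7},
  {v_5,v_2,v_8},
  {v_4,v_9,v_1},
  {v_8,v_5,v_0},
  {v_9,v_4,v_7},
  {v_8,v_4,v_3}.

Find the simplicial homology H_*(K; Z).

H_0 ≅ Z,  H_1 ≅ Z ⊕ Z/2,  H_2 = 0.

Fix the vertex order v_0 < v_1 < v_2 < v_3 < v_4 < v_5 < v_6 < v_7 < v_8 < v_9 and write every simplex with vertices in increasing order. Then dim K = 2 and the simplices of K are:

  0-simplices (10): [v_0], [v_1], [v_2], [v_3], [v_4], [v_5], [v_6], [v_7], [v_8], [v_9]
  1-simplices (30): (30 of them)
  2-simplices (20): (20 of them)

giving chain groups C_0 ≅ Z^10, C_1 ≅ Z^30, C_2 ≅ Z^20.

The boundary map ∂_1: C_1 → C_0 sends each edge [p,q] (with p < q) to q − p. For instance
  ∂[v_0,v_1] = [v_1] − [v_0].
This gives a 10×30 integer matrix of rank 9; reducing to Smith normal form yields diagonal entries (1,1,1,1,1,1,1,1,1).

The boundary map ∂_2: C_2 → C_1 acts by ∂[p,q,r] = [q,r] − [p,r] + [p,q]. For instance
  ∂[v_1,v_4,v_8] = [v_4,v_8] − [v_1,v_8] + [v_1,v_4],
  ∂[v_2,v_5,v_8] = [v_5,v_8] − [v_2,v_8] + [v_2,v_5].
This gives a 30×20 integer matrix of rank 20; reducing to Smith normal form yields diagonal entries (1,1,1,1,1,1,1,1,1,1,1,1,1,1,1,1,1,1,1,2).

Computing H_k = (kernel of ∂_k) / (image of ∂_{k+1}):

  H_0: rank C_0 − rank ∂_1 = 10 − 9 = 1, and the invariant factors of ∂_1 are all 1, so H_0 ≅ Z.
  H_1: rank ker ∂_1 − rank ∂_2 = (30 − 9) − 20 = 1, and ∂_2 has invariant factor 2 > 1, so H_1 ≅ Z ⊕ Z/2.
  H_2: rank ker ∂_2 − rank ∂_3 = (20 − 20) − 0 = 0, and there is no ∂_3, so H_2 ≅ 0.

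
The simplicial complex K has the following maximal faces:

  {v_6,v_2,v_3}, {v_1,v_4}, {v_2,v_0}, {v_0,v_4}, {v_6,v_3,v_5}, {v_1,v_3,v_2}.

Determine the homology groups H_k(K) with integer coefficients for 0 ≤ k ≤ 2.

Fix the vertex order v_0 < v_1 < v_2 < v_3 < v_4 < v_5 < v_6 and write every simplex with vertices in increasing order. Then dim K = 2 and the simplices of K are:

  0-simplices (7): [v_0], [v_1], [v_2], [v_3], [v_4], [v_5], [v_6]
  1-simplices (10): [v_0,v_2], [v_0,v_4], [v_1,v_2], [v_1,v_3], [v_1,v_4], [v_2,v_3], [v_2,v_6], [v_3,v_5], [v_3,v_6], [v_5,v_6]
  2-simplices (3): [v_1,v_2,v_3], [v_2,v_3,v_6], [v_3,v_5,v_6]

Hence C_0 ≅ Z^7, C_1 ≅ Z^10, C_2 ≅ Z^3.

∂_1: C_1 → C_0 maps an edge to its endpoints' difference, ∂[p,q] = q − p. For instance
  ∂[v_1,v_2] = [v_2] − [v_1].
This gives a 7×10 integer matrix of rank 6; reducing to Smith normal form yields diagonal entries (1,1,1,1,1,1).

Boundary ∂_2: C_2 → C_1 acts by ∂[p,q,r] = [q,r] − [p,r] + [p,q]. For instance
  ∂[v_1,v_2,v_3] = [v_2,v_3] − [v_1,v_3] + [v_1,v_2],
  ∂[v_3,v_5,v_6] = [v_5,v_6] − [v_3,v_6] + [v_3,v_5].
This gives a 10×3 integer matrix of rank 3; reducing to Smith normal form yields diagonal entries (1,1,1).

Reading off H_k = ker ∂_k / im ∂_{k+1}:

  H_0: rank C_0 − rank ∂_1 = 7 − 6 = 1, and the invariant factors of ∂_1 are all 1, so H_0 = Z.
  H_1: rank ker ∂_1 − rank ∂_2 = (10 − 6) − 3 = 1, and the invariant factors of ∂_2 are all 1, so H_1 = Z.
  H_2: rank ker ∂_2 − rank ∂_3 = (3 − 3) − 0 = 0, and there is no ∂_3, so H_2 = 0.

As a check, the Euler characteristic is 7 − 10 + 3 = 0, which agrees with 1 − 1 + 0 = 0.

H_0 ≅ Z,  H_1 ≅ Z,  H_2 = 0.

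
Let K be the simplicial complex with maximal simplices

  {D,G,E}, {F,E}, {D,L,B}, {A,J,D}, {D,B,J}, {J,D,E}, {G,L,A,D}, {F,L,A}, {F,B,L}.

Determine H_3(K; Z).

K has 8 vertices, 18 edges, 11 triangles, 1 3-simplex.
rank ∂_3 = 1, rank ∂_4 = 0 ⇒ b_3 = 1 − 1 − 0 = 0. So H_3 = 0.

H_3 ≅ 0.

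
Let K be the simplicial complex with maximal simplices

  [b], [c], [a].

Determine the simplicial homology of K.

Order the vertices as a < b < c. Listing each simplex with vertices in this order, K has dimension 0 with simplices:

  0-simplices (3): a, b, c

Hence C_0 ≅ Z^3.

From H_k ≅ ker(∂_k) / im(∂_{k+1}) we obtain:

  H_0: rank C_0 − rank ∂_1 = 3 − 0 = 3, and there is no ∂_1, so H_0 ≅ Z^3.

H_0 = Z^3.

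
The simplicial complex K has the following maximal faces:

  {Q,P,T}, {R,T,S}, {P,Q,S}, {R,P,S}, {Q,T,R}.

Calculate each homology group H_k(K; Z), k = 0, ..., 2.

H_0 ≅ Z,  H_1 ≅ Z,  H_2 = 0.

K has 5 vertices, 10 edges, 5 triangles.
rank ∂_0 = 0, rank ∂_1 = 4 ⇒ b_0 = 5 − 0 − 4 = 1; all invariant factors of ∂_1 are 1 so no torsion. So H_0 = Z.
rank ∂_1 = 4, rank ∂_2 = 5 ⇒ b_1 = 10 − 4 − 5 = 1; all invariant factors of ∂_2 are 1 so no torsion. So H_1 = Z.
rank ∂_2 = 5, rank ∂_3 = 0 ⇒ b_2 = 5 − 5 − 0 = 0. So H_2 = 0.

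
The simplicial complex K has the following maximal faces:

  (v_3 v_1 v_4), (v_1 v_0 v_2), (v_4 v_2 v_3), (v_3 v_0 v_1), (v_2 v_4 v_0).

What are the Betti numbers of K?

Fix the vertex order v_0 < v_1 < v_2 < v_3 < v_4 and write every simplex with vertices in increasing order. Then dim K = 2 and the simplices of K are:

  0-simplices (5): [v_0], [v_1], [v_2], [v_3], [v_4]
  1-simplices (10): [v_0,v_1], [v_0,v_2], [v_0,v_3], [v_0,v_4], [v_1,v_2], [v_1,v_3], [v_1,v_4], [v_2,v_3], [v_2,v_4], [v_3,v_4]
  2-simplices (5): [v_0,v_1,v_2], [v_0,v_1,v_3], [v_0,v_2,v_4], [v_1,v_3,v_4], [v_2,v_3,v_4]

giving chain groups C_0 ≅ Z^5, C_1 ≅ Z^10, C_2 ≅ Z^5.

The boundary map ∂_1: C_1 → C_0 maps an edge to its endpoints' difference, ∂[p,q] = q − p. For instance
  ∂[v_3,v_4] = [v_4] − [v_3].
The resulting 5×10 matrix has rank 4, and its Smith normal form has invariant factors (1,1,1,1).

∂_2: C_2 → C_1 sends each 2-simplex [p,q,r] to [q,r] − [p,r] + [p,q]. For instance
  ∂[v_0,v_2,v_4] = [v_2,v_4] − [v_0,v_4] + [v_0,v_2],
  ∂[v_2,v_3,v_4] = [v_3,v_4] − [v_2,v_4] + [v_2,v_3].
The 10×5 boundary matrix has rank 5 and Smith normal form diag(1,1,1,1,1).

Computing H_k = (kernel of ∂_k) / (image of ∂_{k+1}):

  H_0: rank C_0 − rank ∂_1 = 5 − 4 = 1, and the invariant factors of ∂_1 are all 1, so H_0 = Z.
  H_1: rank ker ∂_1 − rank ∂_2 = (10 − 4) − 5 = 1, and the invariant factors of ∂_2 are all 1, so H_1 = Z.
  H_2: rank ker ∂_2 − rank ∂_3 = (5 − 5) − 0 = 0, and there is no ∂_3, so H_2 = 0.

As a check, the Euler characteristic is 5 − 10 + 5 = 0, which agrees with 1 − 1 + 0 = 0.
(K is a triangulation of the Möbius band.)

Hence the Betti numbers are b_0 = 1, b_1 = 1, b_2 = 0.

b_0 = 1, b_1 = 1, b_2 = 0.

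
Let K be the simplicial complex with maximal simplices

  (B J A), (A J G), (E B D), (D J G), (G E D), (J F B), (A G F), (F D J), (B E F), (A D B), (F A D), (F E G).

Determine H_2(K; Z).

H_2 = 0.

K has 7 vertices, 18 edges, 12 triangles.
rank ∂_2 = 12, rank ∂_3 = 0 ⇒ b_2 = 12 − 12 − 0 = 0. So H_2 = 0.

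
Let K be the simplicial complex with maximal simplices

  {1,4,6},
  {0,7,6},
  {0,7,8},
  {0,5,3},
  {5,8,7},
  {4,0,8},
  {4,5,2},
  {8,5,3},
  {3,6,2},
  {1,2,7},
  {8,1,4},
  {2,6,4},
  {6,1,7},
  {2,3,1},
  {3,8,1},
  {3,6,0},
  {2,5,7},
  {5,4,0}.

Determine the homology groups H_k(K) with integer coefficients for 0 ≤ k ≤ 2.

H_0 ≅ Z,  H_1 ≅ Z ⊕ Z/2,  H_2 = 0.

Take the total order 0 < 1 < 2 < 3 < 4 < 5 < 6 < 7 < 8 on the vertex set. Then K (dimension 2) consists of the simplices:

  0-simplices (9): [0], [1], [2], [3], [4], [5], [6], [7], [8]
  1-simplices (27): (27 of them)
  2-simplices (18): [0,3,5], [0,3,6], [0,4,5], [0,4,8], [0,6,7], [0,7,8], [1,2,3], [1,2,7], [1,3,8], [1,4,6], [1,4,8], [1,6,7], [2,3,6], [2,4,5], [2,4,6], [2,5,7], [3,5,8], [5,7,8]

Hence C_0 ≅ Z^9, C_1 ≅ Z^27, C_2 ≅ Z^18.

∂_1: C_1 → C_0 sends each edge [p,q] (with p < q) to q − p. For instance
  ∂[2,7] = [7] − [2].
As a 9×27 matrix over Z this has rank 8, with invariant factors (1,1,1,1,1,1,1,1).

The boundary map ∂_2: C_2 → C_1 sends each 2-simplex [p,q,r] to [q,r] − [p,r] + [p,q]. For instance
  ∂[1,2,7] = [2,7] − [1,7] + [1,2],
  ∂[1,6,7] = [6,7] − [1,7] + [1,6].
The resulting 27×18 matrix has rank 18, and its Smith normal form has invariant factors (1,1,1,1,1,1,1,1,1,1,1,1,1,1,1,1,1,2).

Computing H_k = (kernel of ∂_k) / (image of ∂_{k+1}):

  H_0: rank C_0 − rank ∂_1 = 9 − 8 = 1, and the invariant factors of ∂_1 are all 1, so H_0 ≅ Z.
  H_1: rank ker ∂_1 − rank ∂_2 = (27 − 8) − 18 = 1, and ∂_2 has invariant factor 2 > 1, so H_1 ≅ Z ⊕ Z/2.
  H_2: rank ker ∂_2 − rank ∂_3 = (18 − 18) − 0 = 0, and there is no ∂_3, so H_2 ≅ 0.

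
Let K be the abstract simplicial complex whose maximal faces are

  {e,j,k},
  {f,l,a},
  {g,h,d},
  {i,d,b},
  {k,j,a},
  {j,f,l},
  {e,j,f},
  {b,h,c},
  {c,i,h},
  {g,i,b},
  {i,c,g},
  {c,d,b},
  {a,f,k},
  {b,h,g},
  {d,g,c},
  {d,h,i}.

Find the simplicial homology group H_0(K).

K has 12 vertices, 27 edges, 16 triangles.
rank ∂_0 = 0, rank ∂_1 = 10 ⇒ b_0 = 12 − 0 − 10 = 2; all invariant factors of ∂_1 are 1 so no torsion. So H_0 ≅ Z^2.

H_0 ≅ Z^2.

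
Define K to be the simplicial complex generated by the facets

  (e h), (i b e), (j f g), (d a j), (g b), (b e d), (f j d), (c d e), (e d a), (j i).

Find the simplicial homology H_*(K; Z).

K has 10 vertices, 18 edges, 7 triangles.
rank ∂_0 = 0, rank ∂_1 = 9 ⇒ b_0 = 10 − 0 − 9 = 1; all invariant factors of ∂_1 are 1 so no torsion. So H_0 ≅ Z.
rank ∂_1 = 9, rank ∂_2 = 7 ⇒ b_1 = 18 − 9 − 7 = 2; all invariant factors of ∂_2 are 1 so no torsion. So H_1 ≅ Z^2.
rank ∂_2 = 7, rank ∂_3 = 0 ⇒ b_2 = 7 − 7 − 0 = 0. So H_2 ≅ 0.

H_0 = Z,  H_1 = Z^2,  H_2 = 0.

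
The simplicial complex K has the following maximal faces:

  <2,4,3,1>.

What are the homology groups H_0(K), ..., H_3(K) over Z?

We work with the vertex ordering 1 < 2 < 3 < 4. The simplices of K, each written with vertices in increasing order, are:

  0-simplices (4): [1], [2], [3], [4]
  1-simplices (6): [1,2], [1,3], [1,4], [2,3], [2,4], [3,4]
  2-simplices (4): [1,2,3], [1,2,4], [1,3,4], [2,3,4]
  3-simplices (1): [1,2,3,4]

giving chain groups C_0 ≅ Z^4, C_1 ≅ Z^6, C_2 ≅ Z^4, C_3 ≅ Z^1.

∂_1: C_1 → C_0 maps an edge to its endpoints' difference, ∂[p,q] = q − p. For instance
  ∂[2,4] = [4] − [2].
As a 4×6 matrix over Z this has rank 3, with invariant factors (1,1,1).

Boundary ∂_2: C_2 → C_1 maps a triangle to the signed sum of its edges. For instance
  ∂[1,2,4] = [2,4] − [1,4] + [1,2],
  ∂[2,3,4] = [3,4] − [2,4] + [2,3].
This gives a 6×4 integer matrix of rank 3; reducing to Smith normal form yields diagonal entries (1,1,1).

∂_3: C_3 → C_2 sends each 3-simplex σ to the alternating sum Σ_i (−1)^i (σ with its i-th vertex removed). For instance
  ∂[1,2,3,4] = [2,3,4] − [1,3,4] + [1,2,4] − [1,2,3].
The resulting 4×1 matrix has rank 1, and its Smith normal form has invariant factors (1).

Reading off H_k = ker ∂_k / im ∂_{k+1}:

  H_0: rank C_0 − rank ∂_1 = 4 − 3 = 1, and the invariant factors of ∂_1 are all 1, so H_0 ≅ Z.
  H_1: rank ker ∂_1 − rank ∂_2 = (6 − 3) − 3 = 0, and the invariant factors of ∂_2 are all 1, so H_1 ≅ 0.
  H_2: rank ker ∂_2 − rank ∂_3 = (4 − 3) − 1 = 0, and the invariant factors of ∂_3 are all 1, so H_2 ≅ 0.
  H_3: rank ker ∂_3 − rank ∂_4 = (1 − 1) − 0 = 0, and there is no ∂_4, so H_3 ≅ 0.

As a check, the Euler characteristic is 4 − 6 + 4 − 1 = 1, which agrees with 1 − 0 + 0 − 0 = 1.

H_0 = Z,  H_1 = 0,  H_2 = 0,  H_3 = 0.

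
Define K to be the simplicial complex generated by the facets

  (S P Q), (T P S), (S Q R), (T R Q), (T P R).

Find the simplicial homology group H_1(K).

K has 5 vertices, 10 edges, 5 triangles.
rank ∂_1 = 4, rank ∂_2 = 5 ⇒ b_1 = 10 − 4 − 5 = 1; all invariant factors of ∂_2 are 1 so no torsion. So H_1 ≅ Z.

H_1 = Z.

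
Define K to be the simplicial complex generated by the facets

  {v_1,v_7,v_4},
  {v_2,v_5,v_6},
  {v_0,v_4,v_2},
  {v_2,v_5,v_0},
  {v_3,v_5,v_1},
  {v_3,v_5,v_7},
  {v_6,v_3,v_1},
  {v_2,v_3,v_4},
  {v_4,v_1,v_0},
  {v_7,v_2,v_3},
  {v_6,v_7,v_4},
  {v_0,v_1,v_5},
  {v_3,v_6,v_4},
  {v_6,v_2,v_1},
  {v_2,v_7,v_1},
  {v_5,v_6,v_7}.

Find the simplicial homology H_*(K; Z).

H_0 ≅ Z,  H_1 ≅ Z^2,  H_2 ≅ Z.

Order the vertices as v_0 < v_1 < v_2 < v_3 < v_4 < v_5 < v_6 < v_7. Listing each simplex with vertices in this order, K has dimension 2 with simplices:

  0-simplices (8): [v_0], [v_1], [v_2], [v_3], [v_4], [v_5], [v_6], [v_7]
  1-simplices (24): (24 of them)
  2-simplices (16): (16 of them)

giving chain groups C_0 ≅ Z^8, C_1 ≅ Z^24, C_2 ≅ Z^16.

Boundary ∂_1: C_1 → C_0 maps an edge to its endpoints' difference, ∂[p,q] = q − p. For instance
  ∂[v_2,v_7] = [v_7] − [v_2].
This gives a 8×24 integer matrix of rank 7; reducing to Smith normal form yields diagonal entries (1,1,1,1,1,1,1).

Boundary ∂_2: C_2 → C_1 maps a triangle to the signed sum of its edges. For instance
  ∂[v_2,v_3,v_7] = [v_3,v_7] − [v_2,v_7] + [v_2,v_3],
  ∂[v_3,v_5,v_7] = [v_5,v_7] − [v_3,v_7] + [v_3,v_5].
The 24×16 boundary matrix has rank 15 and Smith normal form diag(1,1,1,1,1,1,1,1,1,1,1,1,1,1,1).

Reading off H_k = ker ∂_k / im ∂_{k+1}:

  H_0: rank C_0 − rank ∂_1 = 8 − 7 = 1, and the invariant factors of ∂_1 are all 1, so H_0 ≅ Z.
  H_1: rank ker ∂_1 − rank ∂_2 = (24 − 7) − 15 = 2, and the invariant factors of ∂_2 are all 1, so H_1 ≅ Z^2.
  H_2: rank ker ∂_2 − rank ∂_3 = (16 − 15) − 0 = 1, and there is no ∂_3, so H_2 ≅ Z.

As a check, the Euler characteristic is 8 − 24 + 16 = 0, which agrees with 1 − 2 + 1 = 0.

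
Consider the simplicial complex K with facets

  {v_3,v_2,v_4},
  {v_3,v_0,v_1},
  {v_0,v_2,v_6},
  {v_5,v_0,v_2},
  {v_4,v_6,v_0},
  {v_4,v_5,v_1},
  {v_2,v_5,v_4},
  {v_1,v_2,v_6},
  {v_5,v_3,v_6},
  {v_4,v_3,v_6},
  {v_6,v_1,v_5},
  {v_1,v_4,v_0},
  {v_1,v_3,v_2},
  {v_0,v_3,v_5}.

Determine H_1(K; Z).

H_1 = Z^2.

We work with the vertex ordering v_0 < v_1 < v_2 < v_3 < v_4 < v_5 < v_6. The simplices of K, each written with vertices in increasing order, are:

  0-simplices (7): [v_0], [v_1], [v_2], [v_3], [v_4], [v_5], [v_6]
  1-simplices (21): (21 of them)
  2-simplices (14): (14 of them)

so the chain groups are C_0 ≅ Z^7, C_1 ≅ Z^21, C_2 ≅ Z^14.

Boundary ∂_1: C_1 → C_0 sends each edge [p,q] (with p < q) to q − p.
This gives a 7×21 integer matrix of rank 6; reducing to Smith normal form yields diagonal entries (1,1,1,1,1,1).

∂_2: C_2 → C_1 maps a triangle to the signed sum of its edges. For instance
  ∂[v_0,v_2,v_5] = [v_2,v_5] − [v_0,v_5] + [v_0,v_2],
  ∂[v_0,v_1,v_3] = [v_1,v_3] − [v_0,v_3] + [v_0,v_1].
This gives a 21×14 integer matrix of rank 13; reducing to Smith normal form yields diagonal entries (1,1,1,1,1,1,1,1,1,1,1,1,1).

Computing H_k = (kernel of ∂_k) / (image of ∂_{k+1}):

  H_1: rank ker ∂_1 − rank ∂_2 = (21 − 6) − 13 = 2, and the invariant factors of ∂_2 are all 1, so H_1 ≅ Z^2.

(K is a triangulation of the torus T^2.)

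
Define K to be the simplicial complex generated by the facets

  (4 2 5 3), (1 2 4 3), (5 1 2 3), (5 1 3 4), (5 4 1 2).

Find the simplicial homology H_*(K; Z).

Take the total order 1 < 2 < 3 < 4 < 5 on the vertex set. Then K (dimension 3) consists of the simplices:

  0-simplices (5): [1], [2], [3], [4], [5]
  1-simplices (10): [1,2], [1,3], [1,4], [1,5], [2,3], [2,4], [2,5], [3,4], [3,5], [4,5]
  2-simplices (10): [1,2,3], [1,2,4], [1,2,5], [1,3,4], [1,3,5], [1,4,5], [2,3,4], [2,3,5], [2,4,5], [3,4,5]
  3-simplices (5): [1,2,3,4], [1,2,3,5], [1,2,4,5], [1,3,4,5], [2,3,4,5]

so the chain groups are C_0 ≅ Z^5, C_1 ≅ Z^10, C_2 ≅ Z^10, C_3 ≅ Z^5.

Boundary ∂_1: C_1 → C_0 maps an edge to its endpoints' difference, ∂[p,q] = q − p.
This gives a 5×10 integer matrix of rank 4; reducing to Smith normal form yields diagonal entries (1,1,1,1).

Boundary ∂_2: C_2 → C_1 acts by ∂[p,q,r] = [q,r] − [p,r] + [p,q]. For instance
  ∂[3,4,5] = [4,5] − [3,5] + [3,4],
  ∂[1,2,3] = [2,3] − [1,3] + [1,2].
As a 10×10 matrix over Z this has rank 6, with invariant factors (1,1,1,1,1,1).

The boundary map ∂_3: C_3 → C_2 sends each 3-simplex σ to the alternating sum Σ_i (−1)^i (σ with its i-th vertex removed). For instance
  ∂[1,2,3,4] = [2,3,4] − [1,3,4] + [1,2,4] − [1,2,3],
  ∂[1,2,4,5] = [2,4,5] − [1,4,5] + [1,2,5] − [1,2,4].
The 10×5 boundary matrix has rank 4 and Smith normal form diag(1,1,1,1).

From H_k ≅ ker(∂_k) / im(∂_{k+1}) we obtain:

  H_0: rank C_0 − rank ∂_1 = 5 − 4 = 1, and the invariant factors of ∂_1 are all 1, so H_0 ≅ Z.
  H_1: rank ker ∂_1 − rank ∂_2 = (10 − 4) − 6 = 0, and the invariant factors of ∂_2 are all 1, so H_1 ≅ 0.
  H_2: rank ker ∂_2 − rank ∂_3 = (10 − 6) − 4 = 0, and the invariant factors of ∂_3 are all 1, so H_2 ≅ 0.
  H_3: rank ker ∂_3 − rank ∂_4 = (5 − 4) − 0 = 1, and there is no ∂_4, so H_3 ≅ Z.

(K is a triangulation of the 3-sphere S^3.)

H_0 ≅ Z,  H_1 = 0,  H_2 = 0,  H_3 ≅ Z.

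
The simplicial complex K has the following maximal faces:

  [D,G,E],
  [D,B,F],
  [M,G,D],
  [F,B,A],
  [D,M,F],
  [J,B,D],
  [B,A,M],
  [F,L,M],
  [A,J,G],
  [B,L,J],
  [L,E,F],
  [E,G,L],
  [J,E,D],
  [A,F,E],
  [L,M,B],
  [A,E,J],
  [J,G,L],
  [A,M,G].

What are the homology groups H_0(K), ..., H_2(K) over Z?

Order the vertices as A < B < D < E < F < G < J < L < M. Listing each simplex with vertices in this order, K has dimension 2 with simplices:

  0-simplices (9): A, B, D, E, F, G, J, L, M
  1-simplices (27): AB, AE, AF, AG, AJ, AM, BD, BF, BJ, BL, BM, DE, DF, DG, DJ, DM, EF, EG, EJ, EL, FL, FM, GJ, GL, GM, JL, LM
  2-simplices (18): ABF, ABM, AEF, AEJ, AGJ, AGM, BDF, BDJ, BJL, BLM, DEG, DEJ, DFM, DGM, EFL, EGL, FLM, GJL

giving chain groups C_0 ≅ Z^9, C_1 ≅ Z^27, C_2 ≅ Z^18.

∂_1: C_1 → C_0 sends each edge [p,q] (with p < q) to q − p. For instance
  ∂DG = G − D.
This gives a 9×27 integer matrix of rank 8; reducing to Smith normal form yields diagonal entries (1,1,1,1,1,1,1,1).

∂_2: C_2 → C_1 acts by ∂[p,q,r] = [q,r] − [p,r] + [p,q]. For instance
  ∂BJL = JL − BL + BJ,
  ∂DGM = GM − DM + DG.
As a 27×18 matrix over Z this has rank 18, with invariant factors (1,1,1,1,1,1,1,1,1,1,1,1,1,1,1,1,1,2).

From H_k ≅ ker(∂_k) / im(∂_{k+1}) we obtain:

  H_0: rank C_0 − rank ∂_1 = 9 − 8 = 1, and the invariant factors of ∂_1 are all 1, so H_0 = Z.
  H_1: rank ker ∂_1 − rank ∂_2 = (27 − 8) − 18 = 1, and ∂_2 has invariant factor 2 > 1, so H_1 = Z ⊕ Z/2.
  H_2: rank ker ∂_2 − rank ∂_3 = (18 − 18) − 0 = 0, and there is no ∂_3, so H_2 = 0.

As a check, the Euler characteristic is 9 − 27 + 18 = 0, which agrees with 1 − 1 + 0 = 0.

H_0 = Z,  H_1 = Z ⊕ Z/2,  H_2 = 0.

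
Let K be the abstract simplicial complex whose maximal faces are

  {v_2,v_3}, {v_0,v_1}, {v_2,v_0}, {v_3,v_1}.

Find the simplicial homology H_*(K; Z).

H_0 = Z,  H_1 = Z.

Fix the vertex order v_0 < v_1 < v_2 < v_3 and write every simplex with vertices in increasing order. Then dim K = 1 and the simplices of K are:

  0-simplices (4): [v_0], [v_1], [v_2], [v_3]
  1-simplices (4): [v_0,v_1], [v_0,v_2], [v_1,v_3], [v_2,v_3]

Hence C_0 ≅ Z^4, C_1 ≅ Z^4.

Boundary ∂_1: C_1 → C_0 maps an edge to its endpoints' difference, ∂[p,q] = q − p. For instance
  ∂[v_0,v_2] = [v_2] − [v_0].
The resulting 4×4 matrix has rank 3, and its Smith normal form has invariant factors (1,1,1).

From H_k ≅ ker(∂_k) / im(∂_{k+1}) we obtain:

  H_0: rank C_0 − rank ∂_1 = 4 − 3 = 1, and the invariant factors of ∂_1 are all 1, so H_0 = Z.
  H_1: rank ker ∂_1 − rank ∂_2 = (4 − 3) − 0 = 1, and there is no ∂_2, so H_1 = Z.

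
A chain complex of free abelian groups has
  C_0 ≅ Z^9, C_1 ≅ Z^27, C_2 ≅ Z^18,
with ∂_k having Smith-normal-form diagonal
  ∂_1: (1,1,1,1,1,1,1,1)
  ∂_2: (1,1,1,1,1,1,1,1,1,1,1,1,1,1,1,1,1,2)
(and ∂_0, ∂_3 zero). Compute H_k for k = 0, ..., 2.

H_0: b_0 = 9 − 0 − 8 = 1; torsion from ∂_1 factors > 1: none. So H_0 ≅ Z.
H_1: b_1 = 27 − 8 − 18 = 1; torsion from ∂_2 factors > 1: [2]. So H_1 ≅ Z ⊕ Z/2.
H_2: b_2 = 18 − 18 − 0 = 0; torsion from ∂_3 factors > 1: none. So H_2 ≅ 0.

H_0 ≅ Z,  H_1 ≅ Z ⊕ Z/2,  H_2 = 0.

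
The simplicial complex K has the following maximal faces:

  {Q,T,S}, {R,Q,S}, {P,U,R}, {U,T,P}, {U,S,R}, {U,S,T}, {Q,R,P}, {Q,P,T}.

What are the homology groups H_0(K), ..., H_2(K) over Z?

H_0 ≅ Z,  H_1 = 0,  H_2 ≅ Z.

Take the total order P < Q < R < S < T < U on the vertex set. Then K (dimension 2) consists of the simplices:

  0-simplices (6): P, Q, R, S, T, U
  1-simplices (12): PQ, PR, PT, PU, QR, QS, QT, RS, RU, ST, SU, TU
  2-simplices (8): PQR, PQT, PRU, PTU, QRS, QST, RSU, STU

giving chain groups C_0 ≅ Z^6, C_1 ≅ Z^12, C_2 ≅ Z^8.

Boundary ∂_1: C_1 → C_0 maps an edge to its endpoints' difference, ∂[p,q] = q − p. For instance
  ∂RS = S − R.
As a 6×12 matrix over Z this has rank 5, with invariant factors (1,1,1,1,1).

Boundary ∂_2: C_2 → C_1 acts by ∂[p,q,r] = [q,r] − [p,r] + [p,q]. For instance
  ∂PQR = QR − PR + PQ,
  ∂QRS = RS − QS + QR.
This gives a 12×8 integer matrix of rank 7; reducing to Smith normal form yields diagonal entries (1,1,1,1,1,1,1).

Reading off H_k = ker ∂_k / im ∂_{k+1}:

  H_0: rank C_0 − rank ∂_1 = 6 − 5 = 1, and the invariant factors of ∂_1 are all 1, so H_0 = Z.
  H_1: rank ker ∂_1 − rank ∂_2 = (12 − 5) − 7 = 0, and the invariant factors of ∂_2 are all 1, so H_1 = 0.
  H_2: rank ker ∂_2 − rank ∂_3 = (8 − 7) − 0 = 1, and there is no ∂_3, so H_2 = Z.

As a check, the Euler characteristic is 6 − 12 + 8 = 2, which agrees with 1 − 0 + 1 = 2.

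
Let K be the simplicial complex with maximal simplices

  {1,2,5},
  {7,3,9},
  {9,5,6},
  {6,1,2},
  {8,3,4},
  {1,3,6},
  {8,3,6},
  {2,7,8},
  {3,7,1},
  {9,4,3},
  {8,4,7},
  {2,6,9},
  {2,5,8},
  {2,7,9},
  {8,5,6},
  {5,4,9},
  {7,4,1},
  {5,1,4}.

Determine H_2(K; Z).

Fix the vertex order 1 < 2 < 3 < 4 < 5 < 6 < 7 < 8 < 9 and write every simplex with vertices in increasing order. Then dim K = 2 and the simplices of K are:

  0-simplices (9): [1], [2], [3], [4], [5], [6], [7], [8], [9]
  1-simplices (27): (27 of them)
  2-simplices (18): [1,2,5], [1,2,6], [1,3,6], [1,3,7], [1,4,5], [1,4,7], [2,5,8], [2,6,9], [2,7,8], [2,7,9], [3,4,8], [3,4,9], [3,6,8], [3,7,9], [4,5,9], [4,7,8], [5,6,8], [5,6,9]

so the chain groups are C_0 ≅ Z^9, C_1 ≅ Z^27, C_2 ≅ Z^18.

The boundary map ∂_1: C_1 → C_0 sends each edge [p,q] (with p < q) to q − p.
As a 9×27 matrix over Z this has rank 8, with invariant factors (1,1,1,1,1,1,1,1).

The boundary map ∂_2: C_2 → C_1 sends each 2-simplex [p,q,r] to [q,r] − [p,r] + [p,q]. For instance
  ∂[3,4,8] = [4,8] − [3,8] + [3,4],
  ∂[2,7,9] = [7,9] − [2,9] + [2,7].
The 27×18 boundary matrix has rank 18 and Smith normal form diag(1,1,1,1,1,1,1,1,1,1,1,1,1,1,1,1,1,2).

From H_k ≅ ker(∂_k) / im(∂_{k+1}) we obtain:

  H_2: rank ker ∂_2 − rank ∂_3 = (18 − 18) − 0 = 0, and there is no ∂_3, so H_2 = 0.

H_2 ≅ 0.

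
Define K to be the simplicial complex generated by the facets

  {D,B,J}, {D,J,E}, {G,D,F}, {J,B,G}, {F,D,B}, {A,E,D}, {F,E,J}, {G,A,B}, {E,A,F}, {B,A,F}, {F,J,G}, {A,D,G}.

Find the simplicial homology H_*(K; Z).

K has 7 vertices, 18 edges, 12 triangles.
rank ∂_0 = 0, rank ∂_1 = 6 ⇒ b_0 = 7 − 0 − 6 = 1; all invariant factors of ∂_1 are 1 so no torsion. So H_0 = Z.
rank ∂_1 = 6, rank ∂_2 = 12 ⇒ b_1 = 18 − 6 − 12 = 0; ∂_2 has invariant factor(s) [2] giving torsion. So H_1 = Z/2Z.
rank ∂_2 = 12, rank ∂_3 = 0 ⇒ b_2 = 12 − 12 − 0 = 0. So H_2 = 0.

H_0 ≅ Z,  H_1 ≅ Z/2Z,  H_2 = 0.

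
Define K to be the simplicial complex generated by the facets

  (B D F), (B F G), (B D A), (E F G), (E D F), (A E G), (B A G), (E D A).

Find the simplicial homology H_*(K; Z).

H_0 ≅ Z,  H_1 = 0,  H_2 ≅ Z.

K has 6 vertices, 12 edges, 8 triangles.
rank ∂_0 = 0, rank ∂_1 = 5 ⇒ b_0 = 6 − 0 − 5 = 1; all invariant factors of ∂_1 are 1 so no torsion. So H_0 ≅ Z.
rank ∂_1 = 5, rank ∂_2 = 7 ⇒ b_1 = 12 − 5 − 7 = 0; all invariant factors of ∂_2 are 1 so no torsion. So H_1 ≅ 0.
rank ∂_2 = 7, rank ∂_3 = 0 ⇒ b_2 = 8 − 7 − 0 = 1. So H_2 ≅ Z.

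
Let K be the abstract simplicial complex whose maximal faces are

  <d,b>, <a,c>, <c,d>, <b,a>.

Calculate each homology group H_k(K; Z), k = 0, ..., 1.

Fix the vertex order a < b < c < d and write every simplex with vertices in increasing order. Then dim K = 1 and the simplices of K are:

  0-simplices (4): a, b, c, d
  1-simplices (4): ab, ac, bd, cd

Hence C_0 ≅ Z^4, C_1 ≅ Z^4.

The boundary map ∂_1: C_1 → C_0 sends each edge [p,q] (with p < q) to q − p.
This gives a 4×4 integer matrix of rank 3; reducing to Smith normal form yields diagonal entries (1,1,1).

Computing H_k = (kernel of ∂_k) / (image of ∂_{k+1}):

  H_0: rank C_0 − rank ∂_1 = 4 − 3 = 1, and the invariant factors of ∂_1 are all 1, so H_0 = Z.
  H_1: rank ker ∂_1 − rank ∂_2 = (4 − 3) − 0 = 1, and there is no ∂_2, so H_1 = Z.

H_0 ≅ Z,  H_1 ≅ Z.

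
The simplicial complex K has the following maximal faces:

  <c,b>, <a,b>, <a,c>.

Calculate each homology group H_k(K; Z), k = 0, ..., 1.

H_0 ≅ Z,  H_1 ≅ Z.

Order the vertices as a < b < c. Listing each simplex with vertices in this order, K has dimension 1 with simplices:

  0-simplices (3): a, b, c
  1-simplices (3): ab, ac, bc

Hence C_0 ≅ Z^3, C_1 ≅ Z^3.

Boundary ∂_1: C_1 → C_0 maps an edge to its endpoints' difference, ∂[p,q] = q − p. For instance
  ∂ab = b − a.
The 3×3 boundary matrix has rank 2 and Smith normal form diag(1,1).

Reading off H_k = ker ∂_k / im ∂_{k+1}:

  H_0: rank C_0 − rank ∂_1 = 3 − 2 = 1, and the invariant factors of ∂_1 are all 1, so H_0 ≅ Z.
  H_1: rank ker ∂_1 − rank ∂_2 = (3 − 2) − 0 = 1, and there is no ∂_2, so H_1 ≅ Z.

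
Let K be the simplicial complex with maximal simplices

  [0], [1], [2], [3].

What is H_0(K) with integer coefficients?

H_0 ≅ Z^4.

Take the total order 0 < 1 < 2 < 3 on the vertex set. Then K (dimension 0) consists of the simplices:

  0-simplices (4): [0], [1], [2], [3]

Hence C_0 ≅ Z^4.

Now H_k = ker ∂_k / im ∂_{k+1}, so:

  H_0: rank C_0 − rank ∂_1 = 4 − 0 = 4, and there is no ∂_1, so H_0 ≅ Z^4.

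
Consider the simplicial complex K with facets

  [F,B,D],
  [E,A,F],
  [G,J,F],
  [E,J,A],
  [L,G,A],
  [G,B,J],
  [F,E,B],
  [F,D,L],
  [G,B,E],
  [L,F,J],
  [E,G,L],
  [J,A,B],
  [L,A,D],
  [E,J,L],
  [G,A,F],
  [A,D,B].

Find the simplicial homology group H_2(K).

H_2 = Z.

We work with the vertex ordering A < B < D < E < F < G < J < L. The simplices of K, each written with vertices in increasing order, are:

  0-simplices (8): A, B, D, E, F, G, J, L
  1-simplices (24): AB, AD, AE, AF, AG, AJ, AL, BD, BE, BF, BG, BJ, DF, DL, EF, EG, EJ, EL, FG, FJ, FL, GJ, GL, JL
  2-simplices (16): ABD, ABJ, ADL, AEF, AEJ, AFG, AGL, BDF, BEF, BEG, BGJ, DFL, EGL, EJL, FGJ, FJL

Hence C_0 ≅ Z^8, C_1 ≅ Z^24, C_2 ≅ Z^16.

The boundary map ∂_1: C_1 → C_0 maps an edge to its endpoints' difference, ∂[p,q] = q − p. For instance
  ∂AL = L − A.
The resulting 8×24 matrix has rank 7, and its Smith normal form has invariant factors (1,1,1,1,1,1,1).

The boundary map ∂_2: C_2 → C_1 sends each 2-simplex [p,q,r] to [q,r] − [p,r] + [p,q]. For instance
  ∂AEJ = EJ − AJ + AE,
  ∂AFG = FG − AG + AF.
The resulting 24×16 matrix has rank 15, and its Smith normal form has invariant factors (1,1,1,1,1,1,1,1,1,1,1,1,1,1,1).

Computing H_k = (kernel of ∂_k) / (image of ∂_{k+1}):

  H_2: rank ker ∂_2 − rank ∂_3 = (16 − 15) − 0 = 1, and there is no ∂_3, so H_2 = Z.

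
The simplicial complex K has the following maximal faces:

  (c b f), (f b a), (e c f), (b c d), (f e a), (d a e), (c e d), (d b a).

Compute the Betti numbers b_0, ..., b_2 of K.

Fix the vertex order a < b < c < d < e < f and write every simplex with vertices in increasing order. Then dim K = 2 and the simplices of K are:

  0-simplices (6): a, b, c, d, e, f
  1-simplices (12): ab, ad, ae, af, bc, bd, bf, cd, ce, cf, de, ef
  2-simplices (8): abd, abf, ade, aef, bcd, bcf, cde, cef

giving chain groups C_0 ≅ Z^6, C_1 ≅ Z^12, C_2 ≅ Z^8.

Boundary ∂_1: C_1 → C_0 maps an edge to its endpoints' difference, ∂[p,q] = q − p. For instance
  ∂cd = d − c.
As a 6×12 matrix over Z this has rank 5, with invariant factors (1,1,1,1,1).

∂_2: C_2 → C_1 acts by ∂[p,q,r] = [q,r] − [p,r] + [p,q]. For instance
  ∂cde = de − ce + cd,
  ∂abf = bf − af + ab.
The 12×8 boundary matrix has rank 7 and Smith normal form diag(1,1,1,1,1,1,1).

From H_k ≅ ker(∂_k) / im(∂_{k+1}) we obtain:

  H_0: rank C_0 − rank ∂_1 = 6 − 5 = 1, and the invariant factors of ∂_1 are all 1, so H_0 ≅ Z.
  H_1: rank ker ∂_1 − rank ∂_2 = (12 − 5) − 7 = 0, and the invariant factors of ∂_2 are all 1, so H_1 ≅ 0.
  H_2: rank ker ∂_2 − rank ∂_3 = (8 − 7) − 0 = 1, and there is no ∂_3, so H_2 ≅ Z.

As a check, the Euler characteristic is 6 − 12 + 8 = 2, which agrees with 1 − 0 + 1 = 2.

Hence the Betti numbers are b_0 = 1, b_1 = 0, b_2 = 1.

b_0 = 1, b_1 = 0, b_2 = 1.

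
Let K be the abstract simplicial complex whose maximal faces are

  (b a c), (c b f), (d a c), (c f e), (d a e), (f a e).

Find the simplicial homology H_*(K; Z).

H_0 ≅ Z,  H_1 ≅ Z,  H_2 = 0.

Take the total order a < b < c < d < e < f on the vertex set. Then K (dimension 2) consists of the simplices:

  0-simplices (6): a, b, c, d, e, f
  1-simplices (12): ab, ac, ad, ae, af, bc, bf, cd, ce, cf, de, ef
  2-simplices (6): abc, acd, ade, aef, bcf, cef

so the chain groups are C_0 ≅ Z^6, C_1 ≅ Z^12, C_2 ≅ Z^6.

∂_1: C_1 → C_0 maps an edge to its endpoints' difference, ∂[p,q] = q − p. For instance
  ∂ad = d − a.
This gives a 6×12 integer matrix of rank 5; reducing to Smith normal form yields diagonal entries (1,1,1,1,1).

The boundary map ∂_2: C_2 → C_1 acts by ∂[p,q,r] = [q,r] − [p,r] + [p,q]. For instance
  ∂bcf = cf − bf + bc,
  ∂ade = de − ae + ad.
The 12×6 boundary matrix has rank 6 and Smith normal form diag(1,1,1,1,1,1).

Computing H_k = (kernel of ∂_k) / (image of ∂_{k+1}):

  H_0: rank C_0 − rank ∂_1 = 6 − 5 = 1, and the invariant factors of ∂_1 are all 1, so H_0 ≅ Z.
  H_1: rank ker ∂_1 − rank ∂_2 = (12 − 5) − 6 = 1, and the invariant factors of ∂_2 are all 1, so H_1 ≅ Z.
  H_2: rank ker ∂_2 − rank ∂_3 = (6 − 6) − 0 = 0, and there is no ∂_3, so H_2 ≅ 0.

As a check, the Euler characteristic is 6 − 12 + 6 = 0, which agrees with 1 − 1 + 0 = 0.
(K is a triangulation of the cylinder S^1 x I.)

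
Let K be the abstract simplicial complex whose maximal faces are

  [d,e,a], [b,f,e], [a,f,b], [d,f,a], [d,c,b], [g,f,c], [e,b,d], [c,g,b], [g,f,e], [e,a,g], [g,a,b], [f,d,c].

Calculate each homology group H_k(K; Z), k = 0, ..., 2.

H_0 = Z,  H_1 = Z/2,  H_2 = 0.

Fix the vertex order a < b < c < d < e < f < g and write every simplex with vertices in increasing order. Then dim K = 2 and the simplices of K are:

  0-simplices (7): a, b, c, d, e, f, g
  1-simplices (18): ab, ad, ae, af, ag, bc, bd, be, bf, bg, cd, cf, cg, de, df, ef, eg, fg
  2-simplices (12): abf, abg, ade, adf, aeg, bcd, bcg, bde, bef, cdf, cfg, efg

giving chain groups C_0 ≅ Z^7, C_1 ≅ Z^18, C_2 ≅ Z^12.

The boundary map ∂_1: C_1 → C_0 is given by ∂[p,q] = [q] − [p]. For instance
  ∂cf = f − c.
As a 7×18 matrix over Z this has rank 6, with invariant factors (1,1,1,1,1,1).

Boundary ∂_2: C_2 → C_1 maps a triangle to the signed sum of its edges. For instance
  ∂ade = de − ae + ad,
  ∂bde = de − be + bd.
The 18×12 boundary matrix has rank 12 and Smith normal form diag(1,1,1,1,1,1,1,1,1,1,1,2).

From H_k ≅ ker(∂_k) / im(∂_{k+1}) we obtain:

  H_0: rank C_0 − rank ∂_1 = 7 − 6 = 1, and the invariant factors of ∂_1 are all 1, so H_0 ≅ Z.
  H_1: rank ker ∂_1 − rank ∂_2 = (18 − 6) − 12 = 0, and ∂_2 has invariant factor 2 > 1, so H_1 ≅ Z/2.
  H_2: rank ker ∂_2 − rank ∂_3 = (12 − 12) − 0 = 0, and there is no ∂_3, so H_2 ≅ 0.

As a check, the Euler characteristic is 7 − 18 + 12 = 1, which agrees with 1 − 0 + 0 = 1.
(K is a triangulation of the real projective plane RP^2.)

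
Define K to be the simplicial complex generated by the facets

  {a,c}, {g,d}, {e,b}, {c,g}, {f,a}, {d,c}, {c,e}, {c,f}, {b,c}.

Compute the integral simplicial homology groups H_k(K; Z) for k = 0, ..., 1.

Fix the vertex order a < b < c < d < e < f < g and write every simplex with vertices in increasing order. Then dim K = 1 and the simplices of K are:

  0-simplices (7): a, b, c, d, e, f, g
  1-simplices (9): ac, af, bc, be, cd, ce, cf, cg, dg

Hence C_0 ≅ Z^7, C_1 ≅ Z^9.

Boundary ∂_1: C_1 → C_0 maps an edge to its endpoints' difference, ∂[p,q] = q − p. For instance
  ∂be = e − b.
This gives a 7×9 integer matrix of rank 6; reducing to Smith normal form yields diagonal entries (1,1,1,1,1,1).

Reading off H_k = ker ∂_k / im ∂_{k+1}:

  H_0: rank C_0 − rank ∂_1 = 7 − 6 = 1, and the invariant factors of ∂_1 are all 1, so H_0 = Z.
  H_1: rank ker ∂_1 − rank ∂_2 = (9 − 6) − 0 = 3, and there is no ∂_2, so H_1 = Z^3.

As a check, the Euler characteristic is 7 − 9 = -2, which agrees with 1 − 3 = -2.
(K is a triangulation of a wedge of 3 circles.)

H_0 ≅ Z,  H_1 ≅ Z^3.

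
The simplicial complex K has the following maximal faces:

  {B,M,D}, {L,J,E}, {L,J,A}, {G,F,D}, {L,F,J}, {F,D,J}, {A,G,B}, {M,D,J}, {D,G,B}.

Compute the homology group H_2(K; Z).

H_2 ≅ 0.

Take the total order A < B < D < E < F < G < J < L < M on the vertex set. Then K (dimension 2) consists of the simplices:

  0-simplices (9): A, B, D, E, F, G, J, L, M
  1-simplices (18): AB, AG, AJ, AL, BD, BG, BM, DF, DG, DJ, DM, EJ, EL, FG, FJ, FL, JL, JM
  2-simplices (9): ABG, AJL, BDG, BDM, DFG, DFJ, DJM, EJL, FJL

giving chain groups C_0 ≅ Z^9, C_1 ≅ Z^18, C_2 ≅ Z^9.

The boundary map ∂_1: C_1 → C_0 maps an edge to its endpoints' difference, ∂[p,q] = q − p. For instance
  ∂EL = L − E.
This gives a 9×18 integer matrix of rank 8; reducing to Smith normal form yields diagonal entries (1,1,1,1,1,1,1,1).

Boundary ∂_2: C_2 → C_1 acts by ∂[p,q,r] = [q,r] − [p,r] + [p,q]. For instance
  ∂DFJ = FJ − DJ + DF,
  ∂FJL = JL − FL + FJ.
The 18×9 boundary matrix has rank 9 and Smith normal form diag(1,1,1,1,1,1,1,1,1).

Reading off H_k = ker ∂_k / im ∂_{k+1}:

  H_2: rank ker ∂_2 − rank ∂_3 = (9 − 9) − 0 = 0, and there is no ∂_3, so H_2 = 0.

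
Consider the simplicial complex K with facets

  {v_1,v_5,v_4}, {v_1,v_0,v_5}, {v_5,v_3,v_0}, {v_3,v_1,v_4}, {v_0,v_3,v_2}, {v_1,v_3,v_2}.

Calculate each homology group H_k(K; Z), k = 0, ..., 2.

H_0 = Z,  H_1 = Z,  H_2 = 0.

We work with the vertex ordering v_0 < v_1 < v_2 < v_3 < v_4 < v_5. The simplices of K, each written with vertices in increasing order, are:

  0-simplices (6): [v_0], [v_1], [v_2], [v_3], [v_4], [v_5]
  1-simplices (12): [v_0,v_1], [v_0,v_2], [v_0,v_3], [v_0,v_5], [v_1,v_2], [v_1,v_3], [v_1,v_4], [v_1,v_5], [v_2,v_3], [v_3,v_4], [v_3,v_5], [v_4,v_5]
  2-simplices (6): [v_0,v_1,v_5], [v_0,v_2,v_3], [v_0,v_3,v_5], [v_1,v_2,v_3], [v_1,v_3,v_4], [v_1,v_4,v_5]

giving chain groups C_0 ≅ Z^6, C_1 ≅ Z^12, C_2 ≅ Z^6.

Boundary ∂_1: C_1 → C_0 sends each edge [p,q] (with p < q) to q − p. For instance
  ∂[v_0,v_1] = [v_1] − [v_0].
As a 6×12 matrix over Z this has rank 5, with invariant factors (1,1,1,1,1).

∂_2: C_2 → C_1 maps a triangle to the signed sum of its edges. For instance
  ∂[v_1,v_2,v_3] = [v_2,v_3] − [v_1,v_3] + [v_1,v_2],
  ∂[v_0,v_1,v_5] = [v_1,v_5] − [v_0,v_5] + [v_0,v_1].
This gives a 12×6 integer matrix of rank 6; reducing to Smith normal form yields diagonal entries (1,1,1,1,1,1).

Computing H_k = (kernel of ∂_k) / (image of ∂_{k+1}):

  H_0: rank C_0 − rank ∂_1 = 6 − 5 = 1, and the invariant factors of ∂_1 are all 1, so H_0 ≅ Z.
  H_1: rank ker ∂_1 − rank ∂_2 = (12 − 5) − 6 = 1, and the invariant factors of ∂_2 are all 1, so H_1 ≅ Z.
  H_2: rank ker ∂_2 − rank ∂_3 = (6 − 6) − 0 = 0, and there is no ∂_3, so H_2 ≅ 0.

As a check, the Euler characteristic is 6 − 12 + 6 = 0, which agrees with 1 − 1 + 0 = 0.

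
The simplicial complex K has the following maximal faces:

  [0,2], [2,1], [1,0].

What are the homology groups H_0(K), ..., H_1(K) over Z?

We work with the vertex ordering 0 < 1 < 2. The simplices of K, each written with vertices in increasing order, are:

  0-simplices (3): [0], [1], [2]
  1-simplices (3): [0,1], [0,2], [1,2]

giving chain groups C_0 ≅ Z^3, C_1 ≅ Z^3.

Boundary ∂_1: C_1 → C_0 sends each edge [p,q] (with p < q) to q − p.
The resulting 3×3 matrix has rank 2, and its Smith normal form has invariant factors (1,1).

Now H_k = ker ∂_k / im ∂_{k+1}, so:

  H_0: rank C_0 − rank ∂_1 = 3 − 2 = 1, and the invariant factors of ∂_1 are all 1, so H_0 = Z.
  H_1: rank ker ∂_1 − rank ∂_2 = (3 − 2) − 0 = 1, and there is no ∂_2, so H_1 = Z.

H_0 ≅ Z,  H_1 ≅ Z.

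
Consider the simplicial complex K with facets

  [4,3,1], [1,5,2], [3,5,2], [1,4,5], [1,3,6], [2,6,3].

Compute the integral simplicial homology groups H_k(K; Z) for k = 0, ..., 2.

H_0 = Z,  H_1 = Z,  H_2 = 0.

We work with the vertex ordering 1 < 2 < 3 < 4 < 5 < 6. The simplices of K, each written with vertices in increasing order, are:

  0-simplices (6): [1], [2], [3], [4], [5], [6]
  1-simplices (12): [1,2], [1,3], [1,4], [1,5], [1,6], [2,3], [2,5], [2,6], [3,4], [3,5], [3,6], [4,5]
  2-simplices (6): [1,2,5], [1,3,4], [1,3,6], [1,4,5], [2,3,5], [2,3,6]

Hence C_0 ≅ Z^6, C_1 ≅ Z^12, C_2 ≅ Z^6.

The boundary map ∂_1: C_1 → C_0 maps an edge to its endpoints' difference, ∂[p,q] = q − p. For instance
  ∂[3,5] = [5] − [3].
The resulting 6×12 matrix has rank 5, and its Smith normal form has invariant factors (1,1,1,1,1).

Boundary ∂_2: C_2 → C_1 maps a triangle to the signed sum of its edges. For instance
  ∂[2,3,6] = [3,6] − [2,6] + [2,3],
  ∂[1,2,5] = [2,5] − [1,5] + [1,2].
The 12×6 boundary matrix has rank 6 and Smith normal form diag(1,1,1,1,1,1).

From H_k ≅ ker(∂_k) / im(∂_{k+1}) we obtain:

  H_0: rank C_0 − rank ∂_1 = 6 − 5 = 1, and the invariant factors of ∂_1 are all 1, so H_0 = Z.
  H_1: rank ker ∂_1 − rank ∂_2 = (12 − 5) − 6 = 1, and the invariant factors of ∂_2 are all 1, so H_1 = Z.
  H_2: rank ker ∂_2 − rank ∂_3 = (6 − 6) − 0 = 0, and there is no ∂_3, so H_2 = 0.

As a check, the Euler characteristic is 6 − 12 + 6 = 0, which agrees with 1 − 1 + 0 = 0.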